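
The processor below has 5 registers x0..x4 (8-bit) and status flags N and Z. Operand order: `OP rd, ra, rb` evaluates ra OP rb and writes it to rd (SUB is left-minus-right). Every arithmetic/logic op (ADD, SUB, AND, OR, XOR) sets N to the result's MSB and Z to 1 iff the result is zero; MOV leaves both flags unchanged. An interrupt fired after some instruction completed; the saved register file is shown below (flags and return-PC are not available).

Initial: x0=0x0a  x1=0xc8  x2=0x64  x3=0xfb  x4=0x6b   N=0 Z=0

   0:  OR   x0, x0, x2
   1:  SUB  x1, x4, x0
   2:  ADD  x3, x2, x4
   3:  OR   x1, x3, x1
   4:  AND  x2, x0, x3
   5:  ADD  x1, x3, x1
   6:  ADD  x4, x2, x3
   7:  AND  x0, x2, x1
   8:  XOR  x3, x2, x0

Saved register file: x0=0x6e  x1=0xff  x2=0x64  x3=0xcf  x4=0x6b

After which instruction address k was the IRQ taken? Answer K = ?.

after  0: x0=0x6e x1=0xc8 x2=0x64 x3=0xfb x4=0x6b  N=0 Z=0
after  1: x0=0x6e x1=0xfd x2=0x64 x3=0xfb x4=0x6b  N=1 Z=0
after  2: x0=0x6e x1=0xfd x2=0x64 x3=0xcf x4=0x6b  N=1 Z=0
after  3: x0=0x6e x1=0xff x2=0x64 x3=0xcf x4=0x6b  N=1 Z=0
-- IRQ taken; context saved, return-PC = 4 --

K = 3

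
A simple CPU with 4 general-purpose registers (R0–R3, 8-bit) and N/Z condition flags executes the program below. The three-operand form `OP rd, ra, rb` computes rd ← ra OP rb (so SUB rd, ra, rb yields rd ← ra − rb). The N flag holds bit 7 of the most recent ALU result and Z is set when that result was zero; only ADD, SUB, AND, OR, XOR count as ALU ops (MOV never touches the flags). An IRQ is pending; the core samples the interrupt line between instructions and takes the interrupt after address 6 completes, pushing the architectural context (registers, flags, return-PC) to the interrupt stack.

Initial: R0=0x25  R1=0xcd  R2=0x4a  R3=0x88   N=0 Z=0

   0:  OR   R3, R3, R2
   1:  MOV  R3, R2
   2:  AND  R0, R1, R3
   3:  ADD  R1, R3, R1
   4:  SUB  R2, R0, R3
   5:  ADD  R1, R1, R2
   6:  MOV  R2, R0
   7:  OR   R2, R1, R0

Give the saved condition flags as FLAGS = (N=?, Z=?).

FLAGS = (N=0, Z=0)

after  0: R0=0x25 R1=0xcd R2=0x4a R3=0xca  N=1 Z=0
after  1: R0=0x25 R1=0xcd R2=0x4a R3=0x4a  N=1 Z=0
after  2: R0=0x48 R1=0xcd R2=0x4a R3=0x4a  N=0 Z=0
after  3: R0=0x48 R1=0x17 R2=0x4a R3=0x4a  N=0 Z=0
after  4: R0=0x48 R1=0x17 R2=0xfe R3=0x4a  N=1 Z=0
after  5: R0=0x48 R1=0x15 R2=0xfe R3=0x4a  N=0 Z=0
after  6: R0=0x48 R1=0x15 R2=0x48 R3=0x4a  N=0 Z=0
-- IRQ taken; context saved, return-PC = 7 --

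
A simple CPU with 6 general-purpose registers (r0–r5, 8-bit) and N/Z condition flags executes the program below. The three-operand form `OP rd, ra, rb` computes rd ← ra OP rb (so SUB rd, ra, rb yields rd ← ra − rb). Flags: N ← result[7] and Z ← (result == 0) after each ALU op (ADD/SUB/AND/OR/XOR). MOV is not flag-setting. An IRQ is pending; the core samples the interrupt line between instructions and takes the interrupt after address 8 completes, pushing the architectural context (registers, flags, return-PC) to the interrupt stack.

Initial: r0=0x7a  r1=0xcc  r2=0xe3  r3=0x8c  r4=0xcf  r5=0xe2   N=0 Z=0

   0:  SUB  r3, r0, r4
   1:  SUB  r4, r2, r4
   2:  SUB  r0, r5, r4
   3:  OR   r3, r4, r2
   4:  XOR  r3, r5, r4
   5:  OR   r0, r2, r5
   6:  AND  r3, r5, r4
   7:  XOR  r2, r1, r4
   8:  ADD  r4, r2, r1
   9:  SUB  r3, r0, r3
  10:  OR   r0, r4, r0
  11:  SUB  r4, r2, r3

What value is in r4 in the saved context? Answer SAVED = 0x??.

after  0: r0=0x7a r1=0xcc r2=0xe3 r3=0xab r4=0xcf r5=0xe2  N=1 Z=0
after  1: r0=0x7a r1=0xcc r2=0xe3 r3=0xab r4=0x14 r5=0xe2  N=0 Z=0
after  2: r0=0xce r1=0xcc r2=0xe3 r3=0xab r4=0x14 r5=0xe2  N=1 Z=0
after  3: r0=0xce r1=0xcc r2=0xe3 r3=0xf7 r4=0x14 r5=0xe2  N=1 Z=0
after  4: r0=0xce r1=0xcc r2=0xe3 r3=0xf6 r4=0x14 r5=0xe2  N=1 Z=0
after  5: r0=0xe3 r1=0xcc r2=0xe3 r3=0xf6 r4=0x14 r5=0xe2  N=1 Z=0
after  6: r0=0xe3 r1=0xcc r2=0xe3 r3=0x00 r4=0x14 r5=0xe2  N=0 Z=1
after  7: r0=0xe3 r1=0xcc r2=0xd8 r3=0x00 r4=0x14 r5=0xe2  N=1 Z=0
after  8: r0=0xe3 r1=0xcc r2=0xd8 r3=0x00 r4=0xa4 r5=0xe2  N=1 Z=0
-- IRQ taken; context saved, return-PC = 9 --

SAVED = 0xa4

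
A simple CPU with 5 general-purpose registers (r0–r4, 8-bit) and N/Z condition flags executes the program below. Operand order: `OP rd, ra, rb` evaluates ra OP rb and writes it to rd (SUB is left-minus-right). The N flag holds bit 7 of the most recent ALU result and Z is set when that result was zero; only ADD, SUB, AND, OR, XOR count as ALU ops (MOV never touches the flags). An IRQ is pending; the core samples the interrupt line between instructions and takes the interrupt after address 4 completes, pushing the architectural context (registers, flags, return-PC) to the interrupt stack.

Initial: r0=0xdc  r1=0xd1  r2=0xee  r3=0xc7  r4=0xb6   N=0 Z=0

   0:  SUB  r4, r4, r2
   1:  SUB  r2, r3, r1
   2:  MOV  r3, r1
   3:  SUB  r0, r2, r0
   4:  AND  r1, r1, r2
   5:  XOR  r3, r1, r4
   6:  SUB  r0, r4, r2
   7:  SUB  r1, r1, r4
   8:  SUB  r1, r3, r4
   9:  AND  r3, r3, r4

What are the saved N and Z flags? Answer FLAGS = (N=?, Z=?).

after  0: r0=0xdc r1=0xd1 r2=0xee r3=0xc7 r4=0xc8  N=1 Z=0
after  1: r0=0xdc r1=0xd1 r2=0xf6 r3=0xc7 r4=0xc8  N=1 Z=0
after  2: r0=0xdc r1=0xd1 r2=0xf6 r3=0xd1 r4=0xc8  N=1 Z=0
after  3: r0=0x1a r1=0xd1 r2=0xf6 r3=0xd1 r4=0xc8  N=0 Z=0
after  4: r0=0x1a r1=0xd0 r2=0xf6 r3=0xd1 r4=0xc8  N=1 Z=0
-- IRQ taken; context saved, return-PC = 5 --

FLAGS = (N=1, Z=0)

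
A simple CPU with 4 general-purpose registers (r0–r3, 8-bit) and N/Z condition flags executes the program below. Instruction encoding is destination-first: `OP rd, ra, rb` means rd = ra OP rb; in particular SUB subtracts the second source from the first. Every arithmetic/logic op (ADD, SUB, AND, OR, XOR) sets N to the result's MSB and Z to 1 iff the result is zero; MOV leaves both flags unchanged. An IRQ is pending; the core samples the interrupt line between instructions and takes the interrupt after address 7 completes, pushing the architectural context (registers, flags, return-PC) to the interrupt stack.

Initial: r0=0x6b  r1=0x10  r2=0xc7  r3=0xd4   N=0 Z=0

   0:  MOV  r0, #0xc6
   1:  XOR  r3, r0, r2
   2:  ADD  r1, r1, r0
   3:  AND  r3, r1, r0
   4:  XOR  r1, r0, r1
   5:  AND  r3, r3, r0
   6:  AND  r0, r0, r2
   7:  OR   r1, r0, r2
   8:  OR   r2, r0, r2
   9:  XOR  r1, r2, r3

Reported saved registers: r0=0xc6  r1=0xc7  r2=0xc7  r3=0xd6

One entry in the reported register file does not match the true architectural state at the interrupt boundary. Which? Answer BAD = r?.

after  0: r0=0xc6 r1=0x10 r2=0xc7 r3=0xd4  N=0 Z=0
after  1: r0=0xc6 r1=0x10 r2=0xc7 r3=0x01  N=0 Z=0
after  2: r0=0xc6 r1=0xd6 r2=0xc7 r3=0x01  N=1 Z=0
after  3: r0=0xc6 r1=0xd6 r2=0xc7 r3=0xc6  N=1 Z=0
after  4: r0=0xc6 r1=0x10 r2=0xc7 r3=0xc6  N=0 Z=0
after  5: r0=0xc6 r1=0x10 r2=0xc7 r3=0xc6  N=1 Z=0
after  6: r0=0xc6 r1=0x10 r2=0xc7 r3=0xc6  N=1 Z=0
after  7: r0=0xc6 r1=0xc7 r2=0xc7 r3=0xc6  N=1 Z=0
-- IRQ taken; context saved, return-PC = 8 --
mismatch: r3: reported 0xd6 vs actual 0xc6

BAD = r3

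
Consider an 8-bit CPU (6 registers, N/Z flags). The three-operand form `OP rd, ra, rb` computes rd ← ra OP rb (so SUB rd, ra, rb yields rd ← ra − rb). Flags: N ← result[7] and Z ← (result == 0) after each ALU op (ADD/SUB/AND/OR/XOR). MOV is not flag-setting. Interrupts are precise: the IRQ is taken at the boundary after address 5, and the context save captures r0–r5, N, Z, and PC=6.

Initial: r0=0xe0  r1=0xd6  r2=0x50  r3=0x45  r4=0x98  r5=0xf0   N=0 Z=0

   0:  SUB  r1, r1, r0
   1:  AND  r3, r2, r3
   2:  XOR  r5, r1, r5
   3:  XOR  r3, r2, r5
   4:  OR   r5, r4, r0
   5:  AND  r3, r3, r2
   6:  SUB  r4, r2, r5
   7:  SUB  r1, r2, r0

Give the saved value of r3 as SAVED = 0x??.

SAVED = 0x50

after  0: r0=0xe0 r1=0xf6 r2=0x50 r3=0x45 r4=0x98 r5=0xf0  N=1 Z=0
after  1: r0=0xe0 r1=0xf6 r2=0x50 r3=0x40 r4=0x98 r5=0xf0  N=0 Z=0
after  2: r0=0xe0 r1=0xf6 r2=0x50 r3=0x40 r4=0x98 r5=0x06  N=0 Z=0
after  3: r0=0xe0 r1=0xf6 r2=0x50 r3=0x56 r4=0x98 r5=0x06  N=0 Z=0
after  4: r0=0xe0 r1=0xf6 r2=0x50 r3=0x56 r4=0x98 r5=0xf8  N=1 Z=0
after  5: r0=0xe0 r1=0xf6 r2=0x50 r3=0x50 r4=0x98 r5=0xf8  N=0 Z=0
-- IRQ taken; context saved, return-PC = 6 --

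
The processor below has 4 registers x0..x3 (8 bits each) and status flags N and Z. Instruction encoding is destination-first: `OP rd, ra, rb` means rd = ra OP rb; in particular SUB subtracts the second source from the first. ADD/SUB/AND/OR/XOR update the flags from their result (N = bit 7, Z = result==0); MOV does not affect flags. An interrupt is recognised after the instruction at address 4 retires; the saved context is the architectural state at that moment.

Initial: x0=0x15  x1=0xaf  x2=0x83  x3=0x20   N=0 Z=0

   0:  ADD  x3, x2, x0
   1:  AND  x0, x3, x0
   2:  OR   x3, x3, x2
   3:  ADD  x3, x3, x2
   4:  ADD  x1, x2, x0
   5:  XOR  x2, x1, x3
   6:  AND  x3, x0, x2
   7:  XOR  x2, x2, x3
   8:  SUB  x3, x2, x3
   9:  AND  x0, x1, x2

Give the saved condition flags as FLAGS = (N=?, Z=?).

after  0: x0=0x15 x1=0xaf x2=0x83 x3=0x98  N=1 Z=0
after  1: x0=0x10 x1=0xaf x2=0x83 x3=0x98  N=0 Z=0
after  2: x0=0x10 x1=0xaf x2=0x83 x3=0x9b  N=1 Z=0
after  3: x0=0x10 x1=0xaf x2=0x83 x3=0x1e  N=0 Z=0
after  4: x0=0x10 x1=0x93 x2=0x83 x3=0x1e  N=1 Z=0
-- IRQ taken; context saved, return-PC = 5 --

FLAGS = (N=1, Z=0)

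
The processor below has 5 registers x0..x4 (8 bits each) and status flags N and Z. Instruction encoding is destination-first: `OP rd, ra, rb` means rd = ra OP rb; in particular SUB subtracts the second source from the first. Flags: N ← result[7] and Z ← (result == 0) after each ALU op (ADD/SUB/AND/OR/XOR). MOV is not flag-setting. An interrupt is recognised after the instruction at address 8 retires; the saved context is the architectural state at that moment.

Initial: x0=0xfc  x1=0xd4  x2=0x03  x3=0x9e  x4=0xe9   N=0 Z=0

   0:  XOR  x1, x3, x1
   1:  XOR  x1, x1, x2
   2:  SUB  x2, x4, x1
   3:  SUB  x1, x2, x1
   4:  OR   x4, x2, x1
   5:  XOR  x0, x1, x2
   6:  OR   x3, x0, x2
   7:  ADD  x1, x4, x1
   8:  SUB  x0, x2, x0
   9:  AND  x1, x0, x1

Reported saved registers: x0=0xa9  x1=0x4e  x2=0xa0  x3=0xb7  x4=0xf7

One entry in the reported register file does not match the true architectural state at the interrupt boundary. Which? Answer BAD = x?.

BAD = x3

after  0: x0=0xfc x1=0x4a x2=0x03 x3=0x9e x4=0xe9  N=0 Z=0
after  1: x0=0xfc x1=0x49 x2=0x03 x3=0x9e x4=0xe9  N=0 Z=0
after  2: x0=0xfc x1=0x49 x2=0xa0 x3=0x9e x4=0xe9  N=1 Z=0
after  3: x0=0xfc x1=0x57 x2=0xa0 x3=0x9e x4=0xe9  N=0 Z=0
after  4: x0=0xfc x1=0x57 x2=0xa0 x3=0x9e x4=0xf7  N=1 Z=0
after  5: x0=0xf7 x1=0x57 x2=0xa0 x3=0x9e x4=0xf7  N=1 Z=0
after  6: x0=0xf7 x1=0x57 x2=0xa0 x3=0xf7 x4=0xf7  N=1 Z=0
after  7: x0=0xf7 x1=0x4e x2=0xa0 x3=0xf7 x4=0xf7  N=0 Z=0
after  8: x0=0xa9 x1=0x4e x2=0xa0 x3=0xf7 x4=0xf7  N=1 Z=0
-- IRQ taken; context saved, return-PC = 9 --
mismatch: x3: reported 0xb7 vs actual 0xf7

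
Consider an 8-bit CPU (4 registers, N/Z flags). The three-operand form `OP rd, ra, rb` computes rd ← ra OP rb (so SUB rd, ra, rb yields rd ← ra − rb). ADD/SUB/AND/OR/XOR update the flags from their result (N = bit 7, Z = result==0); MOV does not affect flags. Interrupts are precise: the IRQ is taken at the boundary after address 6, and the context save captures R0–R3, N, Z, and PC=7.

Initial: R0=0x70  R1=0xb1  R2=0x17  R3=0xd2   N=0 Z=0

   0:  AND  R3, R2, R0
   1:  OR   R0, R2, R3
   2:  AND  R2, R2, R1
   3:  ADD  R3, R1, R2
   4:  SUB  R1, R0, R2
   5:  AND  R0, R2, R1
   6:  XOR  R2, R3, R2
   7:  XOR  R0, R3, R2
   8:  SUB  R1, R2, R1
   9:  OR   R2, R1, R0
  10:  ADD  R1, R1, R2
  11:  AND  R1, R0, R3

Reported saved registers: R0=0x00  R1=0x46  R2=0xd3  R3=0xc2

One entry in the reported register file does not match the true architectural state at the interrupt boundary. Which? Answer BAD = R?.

BAD = R1

after  0: R0=0x70 R1=0xb1 R2=0x17 R3=0x10  N=0 Z=0
after  1: R0=0x17 R1=0xb1 R2=0x17 R3=0x10  N=0 Z=0
after  2: R0=0x17 R1=0xb1 R2=0x11 R3=0x10  N=0 Z=0
after  3: R0=0x17 R1=0xb1 R2=0x11 R3=0xc2  N=1 Z=0
after  4: R0=0x17 R1=0x06 R2=0x11 R3=0xc2  N=0 Z=0
after  5: R0=0x00 R1=0x06 R2=0x11 R3=0xc2  N=0 Z=1
after  6: R0=0x00 R1=0x06 R2=0xd3 R3=0xc2  N=1 Z=0
-- IRQ taken; context saved, return-PC = 7 --
mismatch: R1: reported 0x46 vs actual 0x06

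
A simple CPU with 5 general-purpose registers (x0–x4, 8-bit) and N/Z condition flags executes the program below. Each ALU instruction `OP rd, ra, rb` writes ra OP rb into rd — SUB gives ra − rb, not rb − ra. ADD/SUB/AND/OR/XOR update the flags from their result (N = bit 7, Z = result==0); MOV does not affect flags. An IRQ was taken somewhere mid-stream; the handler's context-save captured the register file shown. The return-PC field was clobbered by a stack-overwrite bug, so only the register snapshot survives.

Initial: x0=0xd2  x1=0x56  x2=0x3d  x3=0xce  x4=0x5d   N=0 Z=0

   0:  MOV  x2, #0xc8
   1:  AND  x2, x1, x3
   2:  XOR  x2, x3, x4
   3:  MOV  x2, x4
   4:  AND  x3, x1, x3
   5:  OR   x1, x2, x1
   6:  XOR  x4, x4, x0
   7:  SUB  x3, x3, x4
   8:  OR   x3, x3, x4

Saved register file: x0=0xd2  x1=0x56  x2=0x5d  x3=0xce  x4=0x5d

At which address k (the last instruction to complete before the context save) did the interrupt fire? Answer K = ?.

K = 3

after  0: x0=0xd2 x1=0x56 x2=0xc8 x3=0xce x4=0x5d  N=0 Z=0
after  1: x0=0xd2 x1=0x56 x2=0x46 x3=0xce x4=0x5d  N=0 Z=0
after  2: x0=0xd2 x1=0x56 x2=0x93 x3=0xce x4=0x5d  N=1 Z=0
after  3: x0=0xd2 x1=0x56 x2=0x5d x3=0xce x4=0x5d  N=1 Z=0
-- IRQ taken; context saved, return-PC = 4 --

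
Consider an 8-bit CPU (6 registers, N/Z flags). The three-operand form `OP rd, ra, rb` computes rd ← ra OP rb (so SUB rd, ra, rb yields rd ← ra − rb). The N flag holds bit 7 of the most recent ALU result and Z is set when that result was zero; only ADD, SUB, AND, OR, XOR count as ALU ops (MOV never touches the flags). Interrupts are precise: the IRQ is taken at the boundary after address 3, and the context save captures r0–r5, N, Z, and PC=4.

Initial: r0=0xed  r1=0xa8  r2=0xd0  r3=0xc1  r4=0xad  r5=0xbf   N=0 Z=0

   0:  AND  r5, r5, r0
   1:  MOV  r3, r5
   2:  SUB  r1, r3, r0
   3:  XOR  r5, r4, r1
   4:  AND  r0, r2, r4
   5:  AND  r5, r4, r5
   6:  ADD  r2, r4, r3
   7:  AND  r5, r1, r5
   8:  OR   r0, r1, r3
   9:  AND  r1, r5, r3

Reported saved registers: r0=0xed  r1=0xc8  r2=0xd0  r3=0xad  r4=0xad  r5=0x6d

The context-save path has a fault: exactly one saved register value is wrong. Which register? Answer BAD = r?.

BAD = r1

after  0: r0=0xed r1=0xa8 r2=0xd0 r3=0xc1 r4=0xad r5=0xad  N=1 Z=0
after  1: r0=0xed r1=0xa8 r2=0xd0 r3=0xad r4=0xad r5=0xad  N=1 Z=0
after  2: r0=0xed r1=0xc0 r2=0xd0 r3=0xad r4=0xad r5=0xad  N=1 Z=0
after  3: r0=0xed r1=0xc0 r2=0xd0 r3=0xad r4=0xad r5=0x6d  N=0 Z=0
-- IRQ taken; context saved, return-PC = 4 --
mismatch: r1: reported 0xc8 vs actual 0xc0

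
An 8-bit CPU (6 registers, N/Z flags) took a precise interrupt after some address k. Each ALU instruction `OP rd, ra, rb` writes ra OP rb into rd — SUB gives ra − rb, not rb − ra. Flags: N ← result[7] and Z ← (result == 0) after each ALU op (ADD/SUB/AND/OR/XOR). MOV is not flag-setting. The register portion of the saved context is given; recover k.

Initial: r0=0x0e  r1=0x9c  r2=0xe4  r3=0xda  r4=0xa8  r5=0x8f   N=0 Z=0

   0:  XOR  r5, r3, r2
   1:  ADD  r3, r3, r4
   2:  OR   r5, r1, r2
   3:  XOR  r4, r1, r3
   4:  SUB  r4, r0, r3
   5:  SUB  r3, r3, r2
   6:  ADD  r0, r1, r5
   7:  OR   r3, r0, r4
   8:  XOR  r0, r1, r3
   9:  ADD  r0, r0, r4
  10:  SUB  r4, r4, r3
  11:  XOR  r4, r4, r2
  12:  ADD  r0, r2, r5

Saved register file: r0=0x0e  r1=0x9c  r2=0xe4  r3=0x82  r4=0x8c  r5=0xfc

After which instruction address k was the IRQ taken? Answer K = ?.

after  0: r0=0x0e r1=0x9c r2=0xe4 r3=0xda r4=0xa8 r5=0x3e  N=0 Z=0
after  1: r0=0x0e r1=0x9c r2=0xe4 r3=0x82 r4=0xa8 r5=0x3e  N=1 Z=0
after  2: r0=0x0e r1=0x9c r2=0xe4 r3=0x82 r4=0xa8 r5=0xfc  N=1 Z=0
after  3: r0=0x0e r1=0x9c r2=0xe4 r3=0x82 r4=0x1e r5=0xfc  N=0 Z=0
after  4: r0=0x0e r1=0x9c r2=0xe4 r3=0x82 r4=0x8c r5=0xfc  N=1 Z=0
-- IRQ taken; context saved, return-PC = 5 --

K = 4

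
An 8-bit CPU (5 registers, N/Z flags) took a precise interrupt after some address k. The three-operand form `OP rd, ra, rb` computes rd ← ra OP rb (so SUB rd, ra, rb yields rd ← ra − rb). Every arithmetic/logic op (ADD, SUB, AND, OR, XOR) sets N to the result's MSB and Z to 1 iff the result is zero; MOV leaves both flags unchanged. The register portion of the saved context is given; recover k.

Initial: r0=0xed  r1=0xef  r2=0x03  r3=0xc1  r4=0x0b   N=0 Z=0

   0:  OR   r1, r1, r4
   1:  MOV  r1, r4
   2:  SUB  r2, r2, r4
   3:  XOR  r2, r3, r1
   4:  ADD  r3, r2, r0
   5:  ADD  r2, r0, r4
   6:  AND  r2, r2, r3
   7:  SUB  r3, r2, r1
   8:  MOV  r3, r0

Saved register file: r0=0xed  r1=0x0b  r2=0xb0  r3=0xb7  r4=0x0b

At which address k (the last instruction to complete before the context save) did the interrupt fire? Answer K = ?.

after  0: r0=0xed r1=0xef r2=0x03 r3=0xc1 r4=0x0b  N=1 Z=0
after  1: r0=0xed r1=0x0b r2=0x03 r3=0xc1 r4=0x0b  N=1 Z=0
after  2: r0=0xed r1=0x0b r2=0xf8 r3=0xc1 r4=0x0b  N=1 Z=0
after  3: r0=0xed r1=0x0b r2=0xca r3=0xc1 r4=0x0b  N=1 Z=0
after  4: r0=0xed r1=0x0b r2=0xca r3=0xb7 r4=0x0b  N=1 Z=0
after  5: r0=0xed r1=0x0b r2=0xf8 r3=0xb7 r4=0x0b  N=1 Z=0
after  6: r0=0xed r1=0x0b r2=0xb0 r3=0xb7 r4=0x0b  N=1 Z=0
-- IRQ taken; context saved, return-PC = 7 --

K = 6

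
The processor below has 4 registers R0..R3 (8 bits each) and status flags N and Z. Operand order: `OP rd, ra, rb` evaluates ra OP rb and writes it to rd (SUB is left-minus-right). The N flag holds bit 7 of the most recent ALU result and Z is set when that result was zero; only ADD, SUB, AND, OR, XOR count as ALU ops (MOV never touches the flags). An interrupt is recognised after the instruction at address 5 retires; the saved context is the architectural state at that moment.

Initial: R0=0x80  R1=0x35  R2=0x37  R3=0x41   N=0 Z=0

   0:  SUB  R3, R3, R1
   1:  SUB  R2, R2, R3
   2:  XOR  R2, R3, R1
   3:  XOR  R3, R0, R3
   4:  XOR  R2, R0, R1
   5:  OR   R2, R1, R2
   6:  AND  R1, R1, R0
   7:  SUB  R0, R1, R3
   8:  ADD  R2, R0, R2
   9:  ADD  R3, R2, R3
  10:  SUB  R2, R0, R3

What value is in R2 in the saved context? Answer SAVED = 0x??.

SAVED = 0xb5

after  0: R0=0x80 R1=0x35 R2=0x37 R3=0x0c  N=0 Z=0
after  1: R0=0x80 R1=0x35 R2=0x2b R3=0x0c  N=0 Z=0
after  2: R0=0x80 R1=0x35 R2=0x39 R3=0x0c  N=0 Z=0
after  3: R0=0x80 R1=0x35 R2=0x39 R3=0x8c  N=1 Z=0
after  4: R0=0x80 R1=0x35 R2=0xb5 R3=0x8c  N=1 Z=0
after  5: R0=0x80 R1=0x35 R2=0xb5 R3=0x8c  N=1 Z=0
-- IRQ taken; context saved, return-PC = 6 --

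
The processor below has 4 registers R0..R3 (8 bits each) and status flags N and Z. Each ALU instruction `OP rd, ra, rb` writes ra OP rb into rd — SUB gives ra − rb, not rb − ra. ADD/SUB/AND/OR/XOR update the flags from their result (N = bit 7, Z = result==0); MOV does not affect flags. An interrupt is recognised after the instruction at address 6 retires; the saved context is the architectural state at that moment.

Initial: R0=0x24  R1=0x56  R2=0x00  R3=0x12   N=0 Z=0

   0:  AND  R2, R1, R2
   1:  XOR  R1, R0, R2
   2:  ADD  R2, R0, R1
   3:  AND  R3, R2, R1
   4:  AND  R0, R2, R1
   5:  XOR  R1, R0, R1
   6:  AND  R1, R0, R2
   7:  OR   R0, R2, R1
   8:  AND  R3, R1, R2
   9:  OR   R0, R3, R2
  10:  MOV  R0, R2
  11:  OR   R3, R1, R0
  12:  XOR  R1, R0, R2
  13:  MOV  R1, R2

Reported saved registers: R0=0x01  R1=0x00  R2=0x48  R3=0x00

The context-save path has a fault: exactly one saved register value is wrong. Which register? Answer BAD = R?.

after  0: R0=0x24 R1=0x56 R2=0x00 R3=0x12  N=0 Z=1
after  1: R0=0x24 R1=0x24 R2=0x00 R3=0x12  N=0 Z=0
after  2: R0=0x24 R1=0x24 R2=0x48 R3=0x12  N=0 Z=0
after  3: R0=0x24 R1=0x24 R2=0x48 R3=0x00  N=0 Z=1
after  4: R0=0x00 R1=0x24 R2=0x48 R3=0x00  N=0 Z=1
after  5: R0=0x00 R1=0x24 R2=0x48 R3=0x00  N=0 Z=0
after  6: R0=0x00 R1=0x00 R2=0x48 R3=0x00  N=0 Z=1
-- IRQ taken; context saved, return-PC = 7 --
mismatch: R0: reported 0x01 vs actual 0x00

BAD = R0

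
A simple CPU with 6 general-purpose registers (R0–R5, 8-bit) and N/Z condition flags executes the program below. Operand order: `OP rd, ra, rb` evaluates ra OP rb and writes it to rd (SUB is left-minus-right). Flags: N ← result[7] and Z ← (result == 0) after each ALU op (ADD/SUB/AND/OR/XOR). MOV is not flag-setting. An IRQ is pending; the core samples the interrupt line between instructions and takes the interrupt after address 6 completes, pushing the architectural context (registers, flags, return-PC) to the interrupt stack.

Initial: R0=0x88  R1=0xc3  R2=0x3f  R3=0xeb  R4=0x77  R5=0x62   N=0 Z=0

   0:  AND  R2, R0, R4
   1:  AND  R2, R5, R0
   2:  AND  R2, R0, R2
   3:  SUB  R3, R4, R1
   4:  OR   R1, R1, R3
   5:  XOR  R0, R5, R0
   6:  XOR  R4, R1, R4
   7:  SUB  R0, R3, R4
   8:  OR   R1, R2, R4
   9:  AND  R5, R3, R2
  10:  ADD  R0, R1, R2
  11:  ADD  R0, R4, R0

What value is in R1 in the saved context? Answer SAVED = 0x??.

after  0: R0=0x88 R1=0xc3 R2=0x00 R3=0xeb R4=0x77 R5=0x62  N=0 Z=1
after  1: R0=0x88 R1=0xc3 R2=0x00 R3=0xeb R4=0x77 R5=0x62  N=0 Z=1
after  2: R0=0x88 R1=0xc3 R2=0x00 R3=0xeb R4=0x77 R5=0x62  N=0 Z=1
after  3: R0=0x88 R1=0xc3 R2=0x00 R3=0xb4 R4=0x77 R5=0x62  N=1 Z=0
after  4: R0=0x88 R1=0xf7 R2=0x00 R3=0xb4 R4=0x77 R5=0x62  N=1 Z=0
after  5: R0=0xea R1=0xf7 R2=0x00 R3=0xb4 R4=0x77 R5=0x62  N=1 Z=0
after  6: R0=0xea R1=0xf7 R2=0x00 R3=0xb4 R4=0x80 R5=0x62  N=1 Z=0
-- IRQ taken; context saved, return-PC = 7 --

SAVED = 0xf7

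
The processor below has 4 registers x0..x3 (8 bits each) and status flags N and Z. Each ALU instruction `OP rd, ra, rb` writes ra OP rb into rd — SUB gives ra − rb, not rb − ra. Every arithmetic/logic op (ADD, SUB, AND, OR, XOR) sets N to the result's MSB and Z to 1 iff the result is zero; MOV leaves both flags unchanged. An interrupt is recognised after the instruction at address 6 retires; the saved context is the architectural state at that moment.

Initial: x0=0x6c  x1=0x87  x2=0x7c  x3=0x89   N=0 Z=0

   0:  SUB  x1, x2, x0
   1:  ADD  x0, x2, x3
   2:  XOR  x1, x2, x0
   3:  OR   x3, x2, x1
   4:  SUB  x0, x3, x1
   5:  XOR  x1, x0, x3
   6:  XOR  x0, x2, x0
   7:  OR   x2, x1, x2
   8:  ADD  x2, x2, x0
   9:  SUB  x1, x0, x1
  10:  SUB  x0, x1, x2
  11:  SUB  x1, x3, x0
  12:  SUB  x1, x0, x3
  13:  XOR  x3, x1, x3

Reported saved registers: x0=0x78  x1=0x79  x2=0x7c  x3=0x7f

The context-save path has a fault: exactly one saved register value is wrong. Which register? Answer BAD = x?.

BAD = x3

after  0: x0=0x6c x1=0x10 x2=0x7c x3=0x89  N=0 Z=0
after  1: x0=0x05 x1=0x10 x2=0x7c x3=0x89  N=0 Z=0
after  2: x0=0x05 x1=0x79 x2=0x7c x3=0x89  N=0 Z=0
after  3: x0=0x05 x1=0x79 x2=0x7c x3=0x7d  N=0 Z=0
after  4: x0=0x04 x1=0x79 x2=0x7c x3=0x7d  N=0 Z=0
after  5: x0=0x04 x1=0x79 x2=0x7c x3=0x7d  N=0 Z=0
after  6: x0=0x78 x1=0x79 x2=0x7c x3=0x7d  N=0 Z=0
-- IRQ taken; context saved, return-PC = 7 --
mismatch: x3: reported 0x7f vs actual 0x7d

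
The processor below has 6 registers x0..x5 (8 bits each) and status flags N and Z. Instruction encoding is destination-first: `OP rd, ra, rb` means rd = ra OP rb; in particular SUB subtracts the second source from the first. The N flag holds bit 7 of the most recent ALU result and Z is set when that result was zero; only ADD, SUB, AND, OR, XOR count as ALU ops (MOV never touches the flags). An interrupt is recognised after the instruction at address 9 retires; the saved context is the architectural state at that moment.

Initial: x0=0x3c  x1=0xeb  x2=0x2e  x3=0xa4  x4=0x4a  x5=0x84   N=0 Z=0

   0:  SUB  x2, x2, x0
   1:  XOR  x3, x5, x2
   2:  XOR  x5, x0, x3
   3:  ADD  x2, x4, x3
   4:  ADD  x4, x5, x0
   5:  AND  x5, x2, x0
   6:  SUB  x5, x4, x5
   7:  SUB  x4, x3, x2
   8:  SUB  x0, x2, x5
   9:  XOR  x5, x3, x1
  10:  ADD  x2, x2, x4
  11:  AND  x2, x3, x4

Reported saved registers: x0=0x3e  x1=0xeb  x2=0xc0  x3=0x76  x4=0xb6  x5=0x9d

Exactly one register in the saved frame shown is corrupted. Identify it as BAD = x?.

after  0: x0=0x3c x1=0xeb x2=0xf2 x3=0xa4 x4=0x4a x5=0x84  N=1 Z=0
after  1: x0=0x3c x1=0xeb x2=0xf2 x3=0x76 x4=0x4a x5=0x84  N=0 Z=0
after  2: x0=0x3c x1=0xeb x2=0xf2 x3=0x76 x4=0x4a x5=0x4a  N=0 Z=0
after  3: x0=0x3c x1=0xeb x2=0xc0 x3=0x76 x4=0x4a x5=0x4a  N=1 Z=0
after  4: x0=0x3c x1=0xeb x2=0xc0 x3=0x76 x4=0x86 x5=0x4a  N=1 Z=0
after  5: x0=0x3c x1=0xeb x2=0xc0 x3=0x76 x4=0x86 x5=0x00  N=0 Z=1
after  6: x0=0x3c x1=0xeb x2=0xc0 x3=0x76 x4=0x86 x5=0x86  N=1 Z=0
after  7: x0=0x3c x1=0xeb x2=0xc0 x3=0x76 x4=0xb6 x5=0x86  N=1 Z=0
after  8: x0=0x3a x1=0xeb x2=0xc0 x3=0x76 x4=0xb6 x5=0x86  N=0 Z=0
after  9: x0=0x3a x1=0xeb x2=0xc0 x3=0x76 x4=0xb6 x5=0x9d  N=1 Z=0
-- IRQ taken; context saved, return-PC = 10 --
mismatch: x0: reported 0x3e vs actual 0x3a

BAD = x0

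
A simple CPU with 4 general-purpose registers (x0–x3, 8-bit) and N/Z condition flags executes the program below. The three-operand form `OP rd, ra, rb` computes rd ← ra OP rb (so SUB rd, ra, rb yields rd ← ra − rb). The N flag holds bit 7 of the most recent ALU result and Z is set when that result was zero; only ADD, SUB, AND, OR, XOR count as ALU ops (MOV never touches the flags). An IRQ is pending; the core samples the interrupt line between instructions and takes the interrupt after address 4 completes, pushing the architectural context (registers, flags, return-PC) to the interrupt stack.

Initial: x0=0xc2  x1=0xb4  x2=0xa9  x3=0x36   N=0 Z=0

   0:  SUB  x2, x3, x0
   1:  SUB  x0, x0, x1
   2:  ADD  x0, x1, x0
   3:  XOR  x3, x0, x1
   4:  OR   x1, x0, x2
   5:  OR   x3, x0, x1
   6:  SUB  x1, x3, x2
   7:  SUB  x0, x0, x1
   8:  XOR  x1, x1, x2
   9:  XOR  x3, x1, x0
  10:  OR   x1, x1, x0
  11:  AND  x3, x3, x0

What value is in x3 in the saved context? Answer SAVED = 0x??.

SAVED = 0x76

after  0: x0=0xc2 x1=0xb4 x2=0x74 x3=0x36  N=0 Z=0
after  1: x0=0x0e x1=0xb4 x2=0x74 x3=0x36  N=0 Z=0
after  2: x0=0xc2 x1=0xb4 x2=0x74 x3=0x36  N=1 Z=0
after  3: x0=0xc2 x1=0xb4 x2=0x74 x3=0x76  N=0 Z=0
after  4: x0=0xc2 x1=0xf6 x2=0x74 x3=0x76  N=1 Z=0
-- IRQ taken; context saved, return-PC = 5 --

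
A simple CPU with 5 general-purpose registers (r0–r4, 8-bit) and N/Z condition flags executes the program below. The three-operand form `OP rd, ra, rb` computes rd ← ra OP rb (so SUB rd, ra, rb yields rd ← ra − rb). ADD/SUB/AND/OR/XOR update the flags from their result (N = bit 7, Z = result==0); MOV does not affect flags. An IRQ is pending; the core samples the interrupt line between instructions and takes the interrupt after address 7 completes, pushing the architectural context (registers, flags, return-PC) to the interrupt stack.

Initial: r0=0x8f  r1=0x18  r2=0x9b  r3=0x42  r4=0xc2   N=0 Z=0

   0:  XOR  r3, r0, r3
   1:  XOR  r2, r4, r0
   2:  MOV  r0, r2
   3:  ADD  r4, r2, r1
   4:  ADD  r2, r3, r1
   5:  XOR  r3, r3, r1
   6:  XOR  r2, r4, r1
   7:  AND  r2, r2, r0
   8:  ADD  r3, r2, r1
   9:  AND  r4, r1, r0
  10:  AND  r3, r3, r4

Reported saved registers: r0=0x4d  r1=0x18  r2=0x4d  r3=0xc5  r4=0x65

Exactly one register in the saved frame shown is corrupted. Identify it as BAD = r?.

after  0: r0=0x8f r1=0x18 r2=0x9b r3=0xcd r4=0xc2  N=1 Z=0
after  1: r0=0x8f r1=0x18 r2=0x4d r3=0xcd r4=0xc2  N=0 Z=0
after  2: r0=0x4d r1=0x18 r2=0x4d r3=0xcd r4=0xc2  N=0 Z=0
after  3: r0=0x4d r1=0x18 r2=0x4d r3=0xcd r4=0x65  N=0 Z=0
after  4: r0=0x4d r1=0x18 r2=0xe5 r3=0xcd r4=0x65  N=1 Z=0
after  5: r0=0x4d r1=0x18 r2=0xe5 r3=0xd5 r4=0x65  N=1 Z=0
after  6: r0=0x4d r1=0x18 r2=0x7d r3=0xd5 r4=0x65  N=0 Z=0
after  7: r0=0x4d r1=0x18 r2=0x4d r3=0xd5 r4=0x65  N=0 Z=0
-- IRQ taken; context saved, return-PC = 8 --
mismatch: r3: reported 0xc5 vs actual 0xd5

BAD = r3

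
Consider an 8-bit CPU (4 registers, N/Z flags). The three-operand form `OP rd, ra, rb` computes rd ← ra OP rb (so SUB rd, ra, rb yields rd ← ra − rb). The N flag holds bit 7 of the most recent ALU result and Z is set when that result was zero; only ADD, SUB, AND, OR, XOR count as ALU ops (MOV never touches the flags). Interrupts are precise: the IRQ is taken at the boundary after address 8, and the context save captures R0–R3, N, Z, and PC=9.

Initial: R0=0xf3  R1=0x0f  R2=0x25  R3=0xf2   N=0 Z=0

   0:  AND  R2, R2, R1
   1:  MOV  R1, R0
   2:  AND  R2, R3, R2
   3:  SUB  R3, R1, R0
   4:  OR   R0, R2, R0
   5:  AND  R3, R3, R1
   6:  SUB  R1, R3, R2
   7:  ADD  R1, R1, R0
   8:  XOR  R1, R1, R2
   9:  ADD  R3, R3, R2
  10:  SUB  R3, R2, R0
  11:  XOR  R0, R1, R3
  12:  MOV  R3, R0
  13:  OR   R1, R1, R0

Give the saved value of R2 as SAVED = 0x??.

after  0: R0=0xf3 R1=0x0f R2=0x05 R3=0xf2  N=0 Z=0
after  1: R0=0xf3 R1=0xf3 R2=0x05 R3=0xf2  N=0 Z=0
after  2: R0=0xf3 R1=0xf3 R2=0x00 R3=0xf2  N=0 Z=1
after  3: R0=0xf3 R1=0xf3 R2=0x00 R3=0x00  N=0 Z=1
after  4: R0=0xf3 R1=0xf3 R2=0x00 R3=0x00  N=1 Z=0
after  5: R0=0xf3 R1=0xf3 R2=0x00 R3=0x00  N=0 Z=1
after  6: R0=0xf3 R1=0x00 R2=0x00 R3=0x00  N=0 Z=1
after  7: R0=0xf3 R1=0xf3 R2=0x00 R3=0x00  N=1 Z=0
after  8: R0=0xf3 R1=0xf3 R2=0x00 R3=0x00  N=1 Z=0
-- IRQ taken; context saved, return-PC = 9 --

SAVED = 0x00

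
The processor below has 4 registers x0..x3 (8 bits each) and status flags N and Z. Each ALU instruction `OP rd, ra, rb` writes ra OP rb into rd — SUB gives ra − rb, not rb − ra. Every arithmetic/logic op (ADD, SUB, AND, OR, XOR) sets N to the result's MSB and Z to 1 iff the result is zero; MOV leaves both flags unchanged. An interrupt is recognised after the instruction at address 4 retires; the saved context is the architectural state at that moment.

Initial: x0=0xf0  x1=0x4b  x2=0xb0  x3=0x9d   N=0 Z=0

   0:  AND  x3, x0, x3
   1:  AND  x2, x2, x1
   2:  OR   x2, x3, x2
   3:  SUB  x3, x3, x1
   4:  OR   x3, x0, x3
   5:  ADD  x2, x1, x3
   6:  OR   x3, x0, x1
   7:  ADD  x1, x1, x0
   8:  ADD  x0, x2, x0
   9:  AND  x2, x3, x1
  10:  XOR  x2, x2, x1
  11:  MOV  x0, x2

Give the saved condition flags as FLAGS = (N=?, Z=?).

FLAGS = (N=1, Z=0)

after  0: x0=0xf0 x1=0x4b x2=0xb0 x3=0x90  N=1 Z=0
after  1: x0=0xf0 x1=0x4b x2=0x00 x3=0x90  N=0 Z=1
after  2: x0=0xf0 x1=0x4b x2=0x90 x3=0x90  N=1 Z=0
after  3: x0=0xf0 x1=0x4b x2=0x90 x3=0x45  N=0 Z=0
after  4: x0=0xf0 x1=0x4b x2=0x90 x3=0xf5  N=1 Z=0
-- IRQ taken; context saved, return-PC = 5 --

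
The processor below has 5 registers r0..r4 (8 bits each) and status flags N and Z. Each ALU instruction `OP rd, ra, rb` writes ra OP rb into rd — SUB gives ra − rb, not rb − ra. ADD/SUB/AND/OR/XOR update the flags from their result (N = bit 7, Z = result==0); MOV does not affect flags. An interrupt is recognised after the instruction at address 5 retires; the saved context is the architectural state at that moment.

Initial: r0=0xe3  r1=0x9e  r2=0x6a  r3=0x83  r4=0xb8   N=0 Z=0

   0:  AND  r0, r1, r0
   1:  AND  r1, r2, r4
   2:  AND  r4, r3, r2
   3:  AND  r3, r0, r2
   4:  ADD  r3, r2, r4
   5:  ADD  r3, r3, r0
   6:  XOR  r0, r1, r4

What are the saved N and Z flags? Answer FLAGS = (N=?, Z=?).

FLAGS = (N=1, Z=0)

after  0: r0=0x82 r1=0x9e r2=0x6a r3=0x83 r4=0xb8  N=1 Z=0
after  1: r0=0x82 r1=0x28 r2=0x6a r3=0x83 r4=0xb8  N=0 Z=0
after  2: r0=0x82 r1=0x28 r2=0x6a r3=0x83 r4=0x02  N=0 Z=0
after  3: r0=0x82 r1=0x28 r2=0x6a r3=0x02 r4=0x02  N=0 Z=0
after  4: r0=0x82 r1=0x28 r2=0x6a r3=0x6c r4=0x02  N=0 Z=0
after  5: r0=0x82 r1=0x28 r2=0x6a r3=0xee r4=0x02  N=1 Z=0
-- IRQ taken; context saved, return-PC = 6 --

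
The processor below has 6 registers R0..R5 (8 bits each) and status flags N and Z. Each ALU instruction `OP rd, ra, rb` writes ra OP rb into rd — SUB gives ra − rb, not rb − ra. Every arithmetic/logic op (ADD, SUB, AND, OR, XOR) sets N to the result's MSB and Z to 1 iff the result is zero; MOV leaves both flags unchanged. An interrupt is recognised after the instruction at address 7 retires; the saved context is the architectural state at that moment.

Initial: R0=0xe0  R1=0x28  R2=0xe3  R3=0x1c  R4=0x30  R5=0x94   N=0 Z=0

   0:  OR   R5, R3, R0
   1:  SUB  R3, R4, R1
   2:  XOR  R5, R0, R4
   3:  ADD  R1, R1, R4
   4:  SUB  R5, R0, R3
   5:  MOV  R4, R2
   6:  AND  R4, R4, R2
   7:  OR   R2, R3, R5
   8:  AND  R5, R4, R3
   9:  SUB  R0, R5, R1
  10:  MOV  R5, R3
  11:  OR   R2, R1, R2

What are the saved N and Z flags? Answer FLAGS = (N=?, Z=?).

FLAGS = (N=1, Z=0)

after  0: R0=0xe0 R1=0x28 R2=0xe3 R3=0x1c R4=0x30 R5=0xfc  N=1 Z=0
after  1: R0=0xe0 R1=0x28 R2=0xe3 R3=0x08 R4=0x30 R5=0xfc  N=0 Z=0
after  2: R0=0xe0 R1=0x28 R2=0xe3 R3=0x08 R4=0x30 R5=0xd0  N=1 Z=0
after  3: R0=0xe0 R1=0x58 R2=0xe3 R3=0x08 R4=0x30 R5=0xd0  N=0 Z=0
after  4: R0=0xe0 R1=0x58 R2=0xe3 R3=0x08 R4=0x30 R5=0xd8  N=1 Z=0
after  5: R0=0xe0 R1=0x58 R2=0xe3 R3=0x08 R4=0xe3 R5=0xd8  N=1 Z=0
after  6: R0=0xe0 R1=0x58 R2=0xe3 R3=0x08 R4=0xe3 R5=0xd8  N=1 Z=0
after  7: R0=0xe0 R1=0x58 R2=0xd8 R3=0x08 R4=0xe3 R5=0xd8  N=1 Z=0
-- IRQ taken; context saved, return-PC = 8 --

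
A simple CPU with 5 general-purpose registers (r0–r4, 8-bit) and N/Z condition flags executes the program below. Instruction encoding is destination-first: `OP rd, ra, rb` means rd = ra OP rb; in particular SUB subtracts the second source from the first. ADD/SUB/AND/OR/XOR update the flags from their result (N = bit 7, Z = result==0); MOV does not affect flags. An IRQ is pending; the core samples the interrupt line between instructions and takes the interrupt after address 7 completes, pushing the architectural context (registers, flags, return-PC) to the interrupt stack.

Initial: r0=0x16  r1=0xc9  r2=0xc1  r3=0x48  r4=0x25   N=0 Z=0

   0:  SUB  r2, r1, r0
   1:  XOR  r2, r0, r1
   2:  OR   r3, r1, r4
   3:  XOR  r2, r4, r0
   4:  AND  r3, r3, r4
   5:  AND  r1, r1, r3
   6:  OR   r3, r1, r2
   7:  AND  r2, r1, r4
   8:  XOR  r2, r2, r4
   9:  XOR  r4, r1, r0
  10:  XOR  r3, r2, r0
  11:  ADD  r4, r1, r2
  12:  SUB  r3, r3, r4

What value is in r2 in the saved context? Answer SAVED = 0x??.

after  0: r0=0x16 r1=0xc9 r2=0xb3 r3=0x48 r4=0x25  N=1 Z=0
after  1: r0=0x16 r1=0xc9 r2=0xdf r3=0x48 r4=0x25  N=1 Z=0
after  2: r0=0x16 r1=0xc9 r2=0xdf r3=0xed r4=0x25  N=1 Z=0
after  3: r0=0x16 r1=0xc9 r2=0x33 r3=0xed r4=0x25  N=0 Z=0
after  4: r0=0x16 r1=0xc9 r2=0x33 r3=0x25 r4=0x25  N=0 Z=0
after  5: r0=0x16 r1=0x01 r2=0x33 r3=0x25 r4=0x25  N=0 Z=0
after  6: r0=0x16 r1=0x01 r2=0x33 r3=0x33 r4=0x25  N=0 Z=0
after  7: r0=0x16 r1=0x01 r2=0x01 r3=0x33 r4=0x25  N=0 Z=0
-- IRQ taken; context saved, return-PC = 8 --

SAVED = 0x01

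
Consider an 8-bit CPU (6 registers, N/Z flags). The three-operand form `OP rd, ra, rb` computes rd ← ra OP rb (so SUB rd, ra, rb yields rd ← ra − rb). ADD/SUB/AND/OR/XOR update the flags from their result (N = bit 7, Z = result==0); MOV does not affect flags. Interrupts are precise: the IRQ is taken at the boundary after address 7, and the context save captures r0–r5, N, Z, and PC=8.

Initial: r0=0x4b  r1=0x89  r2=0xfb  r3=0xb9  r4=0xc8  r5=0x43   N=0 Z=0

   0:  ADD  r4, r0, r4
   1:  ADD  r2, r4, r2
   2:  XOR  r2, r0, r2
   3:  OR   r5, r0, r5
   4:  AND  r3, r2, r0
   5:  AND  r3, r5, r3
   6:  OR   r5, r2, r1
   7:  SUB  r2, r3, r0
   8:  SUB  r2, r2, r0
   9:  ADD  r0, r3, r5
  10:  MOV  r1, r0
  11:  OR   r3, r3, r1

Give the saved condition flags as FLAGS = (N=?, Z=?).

FLAGS = (N=1, Z=0)

after  0: r0=0x4b r1=0x89 r2=0xfb r3=0xb9 r4=0x13 r5=0x43  N=0 Z=0
after  1: r0=0x4b r1=0x89 r2=0x0e r3=0xb9 r4=0x13 r5=0x43  N=0 Z=0
after  2: r0=0x4b r1=0x89 r2=0x45 r3=0xb9 r4=0x13 r5=0x43  N=0 Z=0
after  3: r0=0x4b r1=0x89 r2=0x45 r3=0xb9 r4=0x13 r5=0x4b  N=0 Z=0
after  4: r0=0x4b r1=0x89 r2=0x45 r3=0x41 r4=0x13 r5=0x4b  N=0 Z=0
after  5: r0=0x4b r1=0x89 r2=0x45 r3=0x41 r4=0x13 r5=0x4b  N=0 Z=0
after  6: r0=0x4b r1=0x89 r2=0x45 r3=0x41 r4=0x13 r5=0xcd  N=1 Z=0
after  7: r0=0x4b r1=0x89 r2=0xf6 r3=0x41 r4=0x13 r5=0xcd  N=1 Z=0
-- IRQ taken; context saved, return-PC = 8 --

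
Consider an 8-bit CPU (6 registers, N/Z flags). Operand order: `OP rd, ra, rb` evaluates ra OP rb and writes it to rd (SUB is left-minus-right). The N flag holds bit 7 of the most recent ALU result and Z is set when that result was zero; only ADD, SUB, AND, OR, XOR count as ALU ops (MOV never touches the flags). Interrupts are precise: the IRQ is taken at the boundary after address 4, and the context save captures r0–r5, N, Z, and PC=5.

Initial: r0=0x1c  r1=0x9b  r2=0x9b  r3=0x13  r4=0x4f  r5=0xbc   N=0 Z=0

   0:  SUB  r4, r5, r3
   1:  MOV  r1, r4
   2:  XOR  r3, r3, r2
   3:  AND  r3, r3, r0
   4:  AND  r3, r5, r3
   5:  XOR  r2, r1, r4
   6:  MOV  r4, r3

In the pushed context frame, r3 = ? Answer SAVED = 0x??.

after  0: r0=0x1c r1=0x9b r2=0x9b r3=0x13 r4=0xa9 r5=0xbc  N=1 Z=0
after  1: r0=0x1c r1=0xa9 r2=0x9b r3=0x13 r4=0xa9 r5=0xbc  N=1 Z=0
after  2: r0=0x1c r1=0xa9 r2=0x9b r3=0x88 r4=0xa9 r5=0xbc  N=1 Z=0
after  3: r0=0x1c r1=0xa9 r2=0x9b r3=0x08 r4=0xa9 r5=0xbc  N=0 Z=0
after  4: r0=0x1c r1=0xa9 r2=0x9b r3=0x08 r4=0xa9 r5=0xbc  N=0 Z=0
-- IRQ taken; context saved, return-PC = 5 --

SAVED = 0x08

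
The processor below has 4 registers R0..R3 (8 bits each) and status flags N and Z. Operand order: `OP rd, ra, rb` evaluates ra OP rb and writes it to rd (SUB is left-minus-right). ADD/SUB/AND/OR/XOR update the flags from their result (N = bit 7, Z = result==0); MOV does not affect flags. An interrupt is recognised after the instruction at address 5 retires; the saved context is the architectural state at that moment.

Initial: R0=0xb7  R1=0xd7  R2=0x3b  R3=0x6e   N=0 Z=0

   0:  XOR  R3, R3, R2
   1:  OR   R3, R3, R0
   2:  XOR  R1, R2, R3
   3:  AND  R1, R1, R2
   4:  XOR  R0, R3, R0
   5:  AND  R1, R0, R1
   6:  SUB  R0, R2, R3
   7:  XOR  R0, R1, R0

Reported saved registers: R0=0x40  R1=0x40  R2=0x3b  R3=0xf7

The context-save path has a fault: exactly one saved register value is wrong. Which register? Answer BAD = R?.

BAD = R1

after  0: R0=0xb7 R1=0xd7 R2=0x3b R3=0x55  N=0 Z=0
after  1: R0=0xb7 R1=0xd7 R2=0x3b R3=0xf7  N=1 Z=0
after  2: R0=0xb7 R1=0xcc R2=0x3b R3=0xf7  N=1 Z=0
after  3: R0=0xb7 R1=0x08 R2=0x3b R3=0xf7  N=0 Z=0
after  4: R0=0x40 R1=0x08 R2=0x3b R3=0xf7  N=0 Z=0
after  5: R0=0x40 R1=0x00 R2=0x3b R3=0xf7  N=0 Z=1
-- IRQ taken; context saved, return-PC = 6 --
mismatch: R1: reported 0x40 vs actual 0x00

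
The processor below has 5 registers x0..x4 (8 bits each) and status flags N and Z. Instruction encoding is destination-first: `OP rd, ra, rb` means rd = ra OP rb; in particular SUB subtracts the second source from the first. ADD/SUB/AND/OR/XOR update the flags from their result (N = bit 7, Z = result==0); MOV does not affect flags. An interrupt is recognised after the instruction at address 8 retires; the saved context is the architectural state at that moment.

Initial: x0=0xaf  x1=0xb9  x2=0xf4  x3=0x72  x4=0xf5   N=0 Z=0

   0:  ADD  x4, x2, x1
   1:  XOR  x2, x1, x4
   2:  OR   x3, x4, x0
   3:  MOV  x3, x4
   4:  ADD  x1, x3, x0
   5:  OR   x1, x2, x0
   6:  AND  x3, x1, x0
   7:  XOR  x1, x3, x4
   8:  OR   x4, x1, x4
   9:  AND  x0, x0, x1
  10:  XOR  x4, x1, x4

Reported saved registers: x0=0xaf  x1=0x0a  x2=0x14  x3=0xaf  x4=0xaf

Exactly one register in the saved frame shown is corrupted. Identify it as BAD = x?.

BAD = x1

after  0: x0=0xaf x1=0xb9 x2=0xf4 x3=0x72 x4=0xad  N=1 Z=0
after  1: x0=0xaf x1=0xb9 x2=0x14 x3=0x72 x4=0xad  N=0 Z=0
after  2: x0=0xaf x1=0xb9 x2=0x14 x3=0xaf x4=0xad  N=1 Z=0
after  3: x0=0xaf x1=0xb9 x2=0x14 x3=0xad x4=0xad  N=1 Z=0
after  4: x0=0xaf x1=0x5c x2=0x14 x3=0xad x4=0xad  N=0 Z=0
after  5: x0=0xaf x1=0xbf x2=0x14 x3=0xad x4=0xad  N=1 Z=0
after  6: x0=0xaf x1=0xbf x2=0x14 x3=0xaf x4=0xad  N=1 Z=0
after  7: x0=0xaf x1=0x02 x2=0x14 x3=0xaf x4=0xad  N=0 Z=0
after  8: x0=0xaf x1=0x02 x2=0x14 x3=0xaf x4=0xaf  N=1 Z=0
-- IRQ taken; context saved, return-PC = 9 --
mismatch: x1: reported 0x0a vs actual 0x02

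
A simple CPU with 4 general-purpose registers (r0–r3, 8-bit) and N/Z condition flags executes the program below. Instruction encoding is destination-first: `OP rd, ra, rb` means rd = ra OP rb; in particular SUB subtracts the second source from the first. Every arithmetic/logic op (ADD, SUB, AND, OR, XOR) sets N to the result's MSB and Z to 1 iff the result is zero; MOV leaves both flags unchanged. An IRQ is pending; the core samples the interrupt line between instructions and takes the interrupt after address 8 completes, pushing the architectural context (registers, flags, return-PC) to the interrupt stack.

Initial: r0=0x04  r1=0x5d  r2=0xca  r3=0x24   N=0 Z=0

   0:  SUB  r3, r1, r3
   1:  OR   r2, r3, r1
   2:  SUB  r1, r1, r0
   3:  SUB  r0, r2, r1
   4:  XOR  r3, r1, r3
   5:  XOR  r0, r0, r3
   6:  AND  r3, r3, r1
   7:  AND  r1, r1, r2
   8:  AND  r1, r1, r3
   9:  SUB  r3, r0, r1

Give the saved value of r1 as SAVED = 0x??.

after  0: r0=0x04 r1=0x5d r2=0xca r3=0x39  N=0 Z=0
after  1: r0=0x04 r1=0x5d r2=0x7d r3=0x39  N=0 Z=0
after  2: r0=0x04 r1=0x59 r2=0x7d r3=0x39  N=0 Z=0
after  3: r0=0x24 r1=0x59 r2=0x7d r3=0x39  N=0 Z=0
after  4: r0=0x24 r1=0x59 r2=0x7d r3=0x60  N=0 Z=0
after  5: r0=0x44 r1=0x59 r2=0x7d r3=0x60  N=0 Z=0
after  6: r0=0x44 r1=0x59 r2=0x7d r3=0x40  N=0 Z=0
after  7: r0=0x44 r1=0x59 r2=0x7d r3=0x40  N=0 Z=0
after  8: r0=0x44 r1=0x40 r2=0x7d r3=0x40  N=0 Z=0
-- IRQ taken; context saved, return-PC = 9 --

SAVED = 0x40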